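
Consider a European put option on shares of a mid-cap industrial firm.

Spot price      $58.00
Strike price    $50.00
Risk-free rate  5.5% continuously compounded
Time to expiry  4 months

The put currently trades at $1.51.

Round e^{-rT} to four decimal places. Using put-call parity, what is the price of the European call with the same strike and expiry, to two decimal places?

e^(−rT) = e^(−0.055·0.3333) = 0.9818
Put-call parity: C − P = S − K·e^(−rT) = 58 − 50·0.9818 = 58 − 49.0900 = 8.9100
C = P + (C − P) = 1.51 + (8.9100) = 10.4200

$10.42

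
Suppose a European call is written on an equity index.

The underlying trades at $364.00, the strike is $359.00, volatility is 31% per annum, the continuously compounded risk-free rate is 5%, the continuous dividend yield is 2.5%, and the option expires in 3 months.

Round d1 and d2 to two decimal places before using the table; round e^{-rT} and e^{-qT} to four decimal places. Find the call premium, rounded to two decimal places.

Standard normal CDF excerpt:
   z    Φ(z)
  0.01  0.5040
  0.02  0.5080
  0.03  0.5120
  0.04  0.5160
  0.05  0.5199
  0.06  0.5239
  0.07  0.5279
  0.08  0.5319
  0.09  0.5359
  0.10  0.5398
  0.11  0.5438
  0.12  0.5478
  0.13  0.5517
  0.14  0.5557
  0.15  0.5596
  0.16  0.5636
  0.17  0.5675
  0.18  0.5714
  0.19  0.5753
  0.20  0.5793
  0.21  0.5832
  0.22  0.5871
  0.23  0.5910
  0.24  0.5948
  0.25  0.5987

σ√T = 0.31·√0.25 = 0.1550
d₁ = [ln(364/359) + (0.05 − 0.025 + 0.31²/2)·0.25] / 0.1550 = [0.0138 + 0.0183] / 0.1550 = 0.2071 → 0.21
d₂ = d₁ − σ√T = 0.2071 − 0.1550 = 0.0521 → 0.05
e^(−qT) = e^(−0.025·0.25) = 0.9938;  e^(−rT) = e^(−0.05·0.25) = 0.9876
N(d₁) = N(0.21) = 0.5832;  N(d₂) = N(0.05) = 0.5199
C = 364·0.9938·0.5832 − 359·0.9876·0.5199 = 210.9686 − 184.3297 = 26.6389

$26.64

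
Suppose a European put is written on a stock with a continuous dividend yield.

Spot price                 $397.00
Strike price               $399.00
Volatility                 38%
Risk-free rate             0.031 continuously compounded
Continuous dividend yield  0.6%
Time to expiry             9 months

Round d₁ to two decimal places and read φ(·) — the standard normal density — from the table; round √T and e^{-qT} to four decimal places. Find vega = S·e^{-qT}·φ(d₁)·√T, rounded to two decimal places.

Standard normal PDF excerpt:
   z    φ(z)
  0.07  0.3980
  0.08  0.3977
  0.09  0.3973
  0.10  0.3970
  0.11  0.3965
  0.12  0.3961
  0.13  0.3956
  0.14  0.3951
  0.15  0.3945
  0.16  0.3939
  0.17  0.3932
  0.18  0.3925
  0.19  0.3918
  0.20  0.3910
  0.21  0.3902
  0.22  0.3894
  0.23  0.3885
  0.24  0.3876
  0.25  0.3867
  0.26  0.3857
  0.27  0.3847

σ√T = 0.38 × 0.8660 = 0.3291
d₁ = [ln(397/399) + (0.031 − 0.006 + 0.38²/2)·0.75] / 0.3291 = [-0.0050 + 0.0729] / 0.3291 = 0.2063 ⇒ 0.21
√T = √0.75 = 0.8660
φ(d₁) = φ(0.21) = 0.3902
e^(−qT) = e^(−0.006·0.75) = 0.9955
vega = S·e^(−qT)·φ(d₁)·√T = 397·0.9955·0.3902·0.8660 = 133.5479
(Vega is the same for a European call and put with the same parameters.)

133.55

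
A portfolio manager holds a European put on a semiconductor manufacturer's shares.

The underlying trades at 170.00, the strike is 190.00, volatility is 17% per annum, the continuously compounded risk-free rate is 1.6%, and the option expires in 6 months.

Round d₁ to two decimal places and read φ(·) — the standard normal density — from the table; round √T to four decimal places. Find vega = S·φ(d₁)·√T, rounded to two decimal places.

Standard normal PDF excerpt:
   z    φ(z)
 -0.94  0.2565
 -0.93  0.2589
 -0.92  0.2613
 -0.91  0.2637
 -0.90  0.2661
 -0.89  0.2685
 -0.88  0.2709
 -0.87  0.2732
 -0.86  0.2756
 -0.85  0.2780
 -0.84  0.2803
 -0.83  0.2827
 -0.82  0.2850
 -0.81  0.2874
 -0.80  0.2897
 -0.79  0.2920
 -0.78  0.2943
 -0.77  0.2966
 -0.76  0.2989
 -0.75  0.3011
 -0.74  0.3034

T = 0.5;  σ√T = 0.1202
ln(S/K) + (r + σ²/2)T = ln(170/190) + (0.016 + 0.17²/2)·0.5 = -0.1112 + 0.0152 = -0.0960
d₁ = -0.0960 / 0.1202 = -0.7986 ≈ -0.80
√T = √0.5 = 0.7071
φ(d₁) = φ(-0.80) = 0.2897
vega = S·φ(d₁)·√T = 170·0.2897·0.7071 = 34.8240

34.82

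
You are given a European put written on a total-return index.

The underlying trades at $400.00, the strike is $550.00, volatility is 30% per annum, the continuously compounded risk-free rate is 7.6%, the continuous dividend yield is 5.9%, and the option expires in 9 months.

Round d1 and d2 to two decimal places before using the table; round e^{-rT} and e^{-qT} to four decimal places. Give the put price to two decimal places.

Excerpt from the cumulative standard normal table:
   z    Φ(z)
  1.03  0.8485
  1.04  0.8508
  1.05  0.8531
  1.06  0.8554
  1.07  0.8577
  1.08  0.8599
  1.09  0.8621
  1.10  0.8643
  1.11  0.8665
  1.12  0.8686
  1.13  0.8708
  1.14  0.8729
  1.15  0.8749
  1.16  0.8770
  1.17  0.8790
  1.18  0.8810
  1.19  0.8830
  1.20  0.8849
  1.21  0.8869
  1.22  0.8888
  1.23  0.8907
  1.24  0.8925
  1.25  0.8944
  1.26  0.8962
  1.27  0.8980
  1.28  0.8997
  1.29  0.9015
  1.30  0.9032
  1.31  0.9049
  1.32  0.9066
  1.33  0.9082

σ√T = 0.3 × 0.8660 = 0.2598
ln(S/K) + (r − q + σ²/2)T = ln(400/550) + (0.076 − 0.059 + 0.3²/2)·0.75 = -0.3185 + 0.0465 = -0.2720
d₁ = -0.2720 / 0.2598 = -1.0468 → -1.05
d₂ = d₁ − σ√T = -1.0468 − 0.2598 = -1.3066 → -1.31
exp(−qT) = exp(−0.059·0.75) = 0.9567;  exp(−rT) = exp(−0.076·0.75) = 0.9446
N(−d₂) = N(1.31) = 0.9049;  N(−d₁) = N(1.05) = 0.8531
P = 550·0.9446·0.9049 − 400·0.9567·0.8531 = 470.1227 − 326.4643 = 143.6584

$143.66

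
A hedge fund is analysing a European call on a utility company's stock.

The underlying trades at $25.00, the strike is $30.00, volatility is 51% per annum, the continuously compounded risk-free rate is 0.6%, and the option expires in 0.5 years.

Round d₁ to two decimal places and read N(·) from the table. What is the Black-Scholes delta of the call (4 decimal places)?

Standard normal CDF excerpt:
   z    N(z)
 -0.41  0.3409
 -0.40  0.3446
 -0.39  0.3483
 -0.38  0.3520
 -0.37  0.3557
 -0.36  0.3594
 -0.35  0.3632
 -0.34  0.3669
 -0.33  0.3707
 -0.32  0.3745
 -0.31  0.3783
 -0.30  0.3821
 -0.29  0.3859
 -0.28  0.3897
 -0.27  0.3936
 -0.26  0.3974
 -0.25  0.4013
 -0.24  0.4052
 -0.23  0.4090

0.3745

σ√T = 0.51·√0.5 = 0.3606
ln(S/K) + (r + σ²/2)T = ln(25/30) + (0.006 + 0.51²/2)·0.5 = -0.1823 + 0.0680 = -0.1143
d₁ = -0.1143 / 0.3606 = -0.3169 ≈ -0.32
N(d₁) = N(-0.32) = 0.3745
Δ_call = N(d₁) = 0.3745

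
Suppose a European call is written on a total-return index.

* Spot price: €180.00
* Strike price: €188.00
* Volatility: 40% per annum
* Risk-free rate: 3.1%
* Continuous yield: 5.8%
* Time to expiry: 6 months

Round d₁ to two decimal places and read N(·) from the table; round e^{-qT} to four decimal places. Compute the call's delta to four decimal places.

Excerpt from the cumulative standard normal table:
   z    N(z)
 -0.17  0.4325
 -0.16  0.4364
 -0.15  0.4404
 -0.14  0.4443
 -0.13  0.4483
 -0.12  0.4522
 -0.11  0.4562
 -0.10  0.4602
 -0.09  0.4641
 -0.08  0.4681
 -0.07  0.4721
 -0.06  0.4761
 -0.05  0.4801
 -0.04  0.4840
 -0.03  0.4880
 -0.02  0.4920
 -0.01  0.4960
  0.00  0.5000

σ√T = 0.4·√0.5 = 0.2828
d₁ = [ln(180/188) + (0.031 − 0.058 + 0.4²/2)·0.5] / 0.2828 = [-0.0435 + 0.0265] / 0.2828 = -0.0601 ≈ -0.06
N(d₁) = N(-0.06) = 0.4761
Δ_call = e^(−qT)·N(d₁) = 0.9714·0.4761 = 0.4625

0.4625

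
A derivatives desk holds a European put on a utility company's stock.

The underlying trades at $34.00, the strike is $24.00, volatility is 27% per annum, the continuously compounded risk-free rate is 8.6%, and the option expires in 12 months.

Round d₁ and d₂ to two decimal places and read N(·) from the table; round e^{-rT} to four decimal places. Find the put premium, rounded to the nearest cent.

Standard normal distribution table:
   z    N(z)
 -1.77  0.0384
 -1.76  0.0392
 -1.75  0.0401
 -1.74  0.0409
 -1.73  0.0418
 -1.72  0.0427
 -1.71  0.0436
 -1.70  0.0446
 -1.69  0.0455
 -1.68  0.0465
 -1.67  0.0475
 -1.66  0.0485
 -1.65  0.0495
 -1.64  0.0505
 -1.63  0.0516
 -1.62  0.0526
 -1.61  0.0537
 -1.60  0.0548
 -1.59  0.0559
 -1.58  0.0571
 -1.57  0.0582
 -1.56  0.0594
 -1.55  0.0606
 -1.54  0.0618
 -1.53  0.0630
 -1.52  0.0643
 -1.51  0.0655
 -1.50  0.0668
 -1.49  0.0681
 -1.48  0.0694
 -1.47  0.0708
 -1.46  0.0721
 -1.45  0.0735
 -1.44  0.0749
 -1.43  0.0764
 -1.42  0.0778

σ√T = 0.27 × 1.0000 = 0.2700
d₁ = [ln(34/24) + (0.086 + 0.27²/2)·1] / 0.2700 = [0.3483 + 0.1225] / 0.2700 = 1.7435 → 1.74
d₂ = d₁ − σ√T = 1.7435 − 0.2700 = 1.4735 → 1.47
exp(−rT) = exp(−0.086·1) = 0.9176
N(−d₂) = N(-1.47) = 0.0708;  N(−d₁) = N(-1.74) = 0.0409
P = 24·0.9176·0.0708 − 34·0.0409 = 1.5592 − 1.3906 = 0.1686

$0.17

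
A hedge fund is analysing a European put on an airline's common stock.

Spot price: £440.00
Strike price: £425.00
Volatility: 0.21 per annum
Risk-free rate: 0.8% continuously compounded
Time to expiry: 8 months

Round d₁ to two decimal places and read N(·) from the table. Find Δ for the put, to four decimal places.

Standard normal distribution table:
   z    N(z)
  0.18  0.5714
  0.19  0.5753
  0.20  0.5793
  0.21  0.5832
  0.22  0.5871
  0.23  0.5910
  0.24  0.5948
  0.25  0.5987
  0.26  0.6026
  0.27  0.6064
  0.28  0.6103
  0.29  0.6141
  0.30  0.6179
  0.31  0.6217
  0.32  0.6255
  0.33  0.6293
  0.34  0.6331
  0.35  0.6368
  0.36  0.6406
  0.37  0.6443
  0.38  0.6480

σ√T = 0.21·√0.6667 = 0.1715
d₁ = [ln(440/425) + (0.008 + ½·0.21²)·0.6667] / (σ√T) = (0.0347 + 0.0200) / 0.1715 = 0.3191 which rounds to 0.32
N(d₁) = N(0.32) = 0.6255
Δ_put = N(d₁) − 1 = 0.6255 − 1 = -0.3745

-0.3745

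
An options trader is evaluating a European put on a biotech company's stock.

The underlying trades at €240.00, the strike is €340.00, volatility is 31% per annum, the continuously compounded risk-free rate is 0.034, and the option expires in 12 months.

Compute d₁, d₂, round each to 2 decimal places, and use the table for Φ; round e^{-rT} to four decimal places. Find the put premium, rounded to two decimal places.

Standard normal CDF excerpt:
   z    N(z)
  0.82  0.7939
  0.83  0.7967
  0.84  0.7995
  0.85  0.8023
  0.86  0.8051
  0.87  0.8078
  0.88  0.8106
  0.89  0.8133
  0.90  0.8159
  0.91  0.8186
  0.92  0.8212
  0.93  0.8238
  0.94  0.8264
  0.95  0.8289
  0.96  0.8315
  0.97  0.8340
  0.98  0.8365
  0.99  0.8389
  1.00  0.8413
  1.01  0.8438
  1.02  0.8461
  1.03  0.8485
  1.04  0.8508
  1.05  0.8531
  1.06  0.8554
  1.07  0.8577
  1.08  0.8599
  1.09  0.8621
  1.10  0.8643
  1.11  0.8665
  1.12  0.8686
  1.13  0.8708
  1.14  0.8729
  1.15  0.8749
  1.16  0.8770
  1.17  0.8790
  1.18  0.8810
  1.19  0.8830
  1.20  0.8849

€95.65

σ√T = 0.31·√1 = 0.3100
ln(S/K) + (r + σ²/2)T = ln(240/340) + (0.034 + 0.31²/2)·1 = -0.3483 + 0.0821 = -0.2663
d₁ = -0.2663 / 0.3100 = -0.8589 → -0.86
d₂ = d₁ − σ√T = -0.8589 − 0.3100 = -1.1689 → -1.17
exp(−rT) = exp(−0.034·1) = 0.9666
N(−d₂) = N(1.17) = 0.8790;  N(−d₁) = N(0.86) = 0.8051
P = 340·0.9666·0.8790 − 240·0.8051 = 288.8781 − 193.2240 = 95.6541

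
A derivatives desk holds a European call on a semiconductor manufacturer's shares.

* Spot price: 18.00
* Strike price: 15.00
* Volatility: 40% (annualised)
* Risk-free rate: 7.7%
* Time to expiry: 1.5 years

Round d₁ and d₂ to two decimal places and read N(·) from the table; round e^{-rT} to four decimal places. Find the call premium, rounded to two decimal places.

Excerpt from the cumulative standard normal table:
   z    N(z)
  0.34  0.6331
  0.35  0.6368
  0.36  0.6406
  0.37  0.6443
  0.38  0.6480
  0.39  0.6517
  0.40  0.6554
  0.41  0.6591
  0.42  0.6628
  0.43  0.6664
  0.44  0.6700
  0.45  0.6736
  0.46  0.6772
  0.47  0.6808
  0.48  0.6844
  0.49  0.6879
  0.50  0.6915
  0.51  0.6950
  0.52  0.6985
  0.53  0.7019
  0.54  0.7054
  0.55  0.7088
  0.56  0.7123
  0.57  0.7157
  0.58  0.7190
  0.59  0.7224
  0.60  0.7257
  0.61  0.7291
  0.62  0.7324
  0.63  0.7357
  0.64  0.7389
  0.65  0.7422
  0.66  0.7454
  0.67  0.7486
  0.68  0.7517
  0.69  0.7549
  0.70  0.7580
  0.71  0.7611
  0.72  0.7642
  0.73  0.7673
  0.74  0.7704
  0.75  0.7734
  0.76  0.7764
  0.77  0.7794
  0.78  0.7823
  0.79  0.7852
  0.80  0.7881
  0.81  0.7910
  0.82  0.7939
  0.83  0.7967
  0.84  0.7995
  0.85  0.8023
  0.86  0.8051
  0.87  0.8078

5.88

T = 1.5;  σ√T = 0.4899
d₁ = [ln(18/15) + (0.077 + ½·0.4²)·1.5] / (σ√T) = (0.1823 + 0.2355) / 0.4899 = 0.8529 ⇒ 0.85
d₂ = 0.8529 − 0.4899 = 0.3630 ⇒ 0.36
e^(−rT) = e^(−0.077·1.5) = 0.8909
N(d₁) = N(0.85) = 0.8023;  N(d₂) = N(0.36) = 0.6406
C = 18·0.8023 − 15·0.8909·0.6406 = 14.4414 − 8.5607 = 5.8807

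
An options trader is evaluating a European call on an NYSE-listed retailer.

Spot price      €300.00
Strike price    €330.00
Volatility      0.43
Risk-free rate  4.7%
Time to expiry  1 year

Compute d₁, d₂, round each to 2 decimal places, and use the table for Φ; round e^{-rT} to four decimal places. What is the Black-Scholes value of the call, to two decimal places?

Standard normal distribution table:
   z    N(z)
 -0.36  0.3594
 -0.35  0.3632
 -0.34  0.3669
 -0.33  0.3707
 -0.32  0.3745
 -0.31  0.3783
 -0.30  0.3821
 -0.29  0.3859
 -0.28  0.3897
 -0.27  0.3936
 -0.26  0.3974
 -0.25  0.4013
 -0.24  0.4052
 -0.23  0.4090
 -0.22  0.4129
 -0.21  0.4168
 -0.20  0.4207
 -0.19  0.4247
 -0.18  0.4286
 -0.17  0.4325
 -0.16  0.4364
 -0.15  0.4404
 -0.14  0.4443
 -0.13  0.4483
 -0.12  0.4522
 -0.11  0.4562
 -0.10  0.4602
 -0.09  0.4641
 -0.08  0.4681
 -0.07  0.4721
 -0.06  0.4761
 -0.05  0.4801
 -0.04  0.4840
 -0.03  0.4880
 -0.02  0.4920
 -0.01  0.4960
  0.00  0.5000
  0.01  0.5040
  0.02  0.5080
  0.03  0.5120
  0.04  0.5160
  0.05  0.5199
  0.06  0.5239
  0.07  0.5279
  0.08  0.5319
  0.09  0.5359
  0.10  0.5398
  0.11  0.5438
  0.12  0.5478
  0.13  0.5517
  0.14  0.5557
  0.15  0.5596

σ√T = 0.43·√1 = 0.4300
d₁ = [ln(300/330) + (0.047 + ½·0.43²)·1] / (σ√T) = (-0.0953 + 0.1394) / 0.4300 = 0.1027 ≈ 0.10
d₂ = 0.1027 − 0.4300 = -0.3273 ≈ -0.33
exp(−rT) = exp(−0.047·1) = 0.9541
C = 300·N(0.10) − 330·0.9541·N(-0.33) = 300·0.5398 − 330·0.9541·0.3707 = 161.9400 − 116.7160 = 45.2240

€45.22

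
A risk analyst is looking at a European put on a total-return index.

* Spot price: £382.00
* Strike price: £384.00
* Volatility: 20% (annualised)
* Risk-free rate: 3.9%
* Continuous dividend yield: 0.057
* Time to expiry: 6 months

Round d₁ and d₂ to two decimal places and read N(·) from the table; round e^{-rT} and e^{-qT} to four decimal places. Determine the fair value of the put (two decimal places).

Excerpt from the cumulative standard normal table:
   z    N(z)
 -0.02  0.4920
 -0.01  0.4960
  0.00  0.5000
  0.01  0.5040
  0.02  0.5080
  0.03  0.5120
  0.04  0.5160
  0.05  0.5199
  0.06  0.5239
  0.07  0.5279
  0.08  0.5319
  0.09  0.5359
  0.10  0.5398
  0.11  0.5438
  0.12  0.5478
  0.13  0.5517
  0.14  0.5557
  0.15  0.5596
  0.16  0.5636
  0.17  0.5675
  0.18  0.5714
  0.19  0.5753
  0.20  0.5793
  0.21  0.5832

£23.63

σ√T = 0.2 × 0.7071 = 0.1414
d₁ = [ln(382/384) + (0.039 − 0.057 + ½·0.2²)·0.5] / (σ√T) = (-0.0052 + 0.0010) / 0.1414 = -0.0299 which rounds to -0.03
d₂ = -0.0299 − 0.1414 = -0.1713 which rounds to -0.17
e^(−qT) = e^(−0.057·0.5) = 0.9719;  e^(−rT) = e^(−0.039·0.5) = 0.9807
N(−d₂) = N(0.17) = 0.5675;  N(−d₁) = N(0.03) = 0.5120
P = 384·0.9807·0.5675 − 382·0.9719·0.5120 = 213.7141 − 190.0881 = 23.6261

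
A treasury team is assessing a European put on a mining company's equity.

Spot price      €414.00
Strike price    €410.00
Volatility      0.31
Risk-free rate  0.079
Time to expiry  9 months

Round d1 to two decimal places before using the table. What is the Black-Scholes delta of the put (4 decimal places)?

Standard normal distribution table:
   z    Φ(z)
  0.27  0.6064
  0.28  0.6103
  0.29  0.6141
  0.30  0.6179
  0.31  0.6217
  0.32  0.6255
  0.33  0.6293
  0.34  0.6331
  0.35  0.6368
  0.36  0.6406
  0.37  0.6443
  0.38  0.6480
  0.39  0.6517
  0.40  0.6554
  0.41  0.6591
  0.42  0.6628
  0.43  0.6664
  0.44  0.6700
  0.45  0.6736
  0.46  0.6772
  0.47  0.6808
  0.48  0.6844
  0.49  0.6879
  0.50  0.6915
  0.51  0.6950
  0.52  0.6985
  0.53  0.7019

-0.3483

T = 0.75;  σ√T = 0.2685
d₁ = [ln(414/410) + (0.079 + ½·0.31²)·0.75] / (σ√T) = (0.0097 + 0.0953) / 0.2685 = 0.3911 which rounds to 0.39
N(d₁) = N(0.39) = 0.6517
Δ_put = N(d₁) − 1 = 0.6517 − 1 = -0.3483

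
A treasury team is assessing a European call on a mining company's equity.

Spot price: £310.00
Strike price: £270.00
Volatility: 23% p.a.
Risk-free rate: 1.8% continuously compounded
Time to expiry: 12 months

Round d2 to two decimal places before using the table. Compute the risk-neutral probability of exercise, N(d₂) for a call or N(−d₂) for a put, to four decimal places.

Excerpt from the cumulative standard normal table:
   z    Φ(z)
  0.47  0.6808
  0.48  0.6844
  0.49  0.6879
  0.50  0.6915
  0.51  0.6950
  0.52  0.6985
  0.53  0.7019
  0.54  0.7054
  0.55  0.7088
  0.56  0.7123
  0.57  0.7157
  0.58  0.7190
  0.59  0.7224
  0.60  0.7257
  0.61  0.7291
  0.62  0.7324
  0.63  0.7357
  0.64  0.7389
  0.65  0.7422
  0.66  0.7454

T = 1;  σ√T = 0.2300
d₁ = [ln(310/270) + (0.018 + ½·0.23²)·1] / (σ√T) = (0.1382 + 0.0445) / 0.2300 = 0.7939 ⇒ 0.79
d₂ = 0.7939 − 0.2300 = 0.5639 ⇒ 0.56
Pr(exercise) under Q = N(d₂) = 0.7123

0.7123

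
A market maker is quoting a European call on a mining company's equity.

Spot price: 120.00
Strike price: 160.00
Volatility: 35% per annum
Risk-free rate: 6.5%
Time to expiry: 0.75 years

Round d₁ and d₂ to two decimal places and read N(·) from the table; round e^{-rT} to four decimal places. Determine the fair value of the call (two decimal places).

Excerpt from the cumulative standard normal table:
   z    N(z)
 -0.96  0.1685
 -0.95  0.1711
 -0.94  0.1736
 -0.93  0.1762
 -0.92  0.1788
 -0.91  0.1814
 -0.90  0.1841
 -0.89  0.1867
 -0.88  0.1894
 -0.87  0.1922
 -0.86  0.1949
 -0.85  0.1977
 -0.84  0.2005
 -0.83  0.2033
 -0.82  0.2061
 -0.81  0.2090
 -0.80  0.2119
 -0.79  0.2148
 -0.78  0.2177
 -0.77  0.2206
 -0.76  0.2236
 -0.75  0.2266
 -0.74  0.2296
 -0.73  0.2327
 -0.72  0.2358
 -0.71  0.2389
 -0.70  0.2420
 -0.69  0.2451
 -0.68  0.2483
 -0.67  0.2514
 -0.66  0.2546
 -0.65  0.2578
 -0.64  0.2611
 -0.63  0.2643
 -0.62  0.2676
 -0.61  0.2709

σ√T = 0.35 × 0.8660 = 0.3031
d₁ = [ln(120/160) + (0.065 + ½·0.35²)·0.75] / (σ√T) = (-0.2877 + 0.0947) / 0.3031 = -0.6367 → -0.64
d₂ = -0.6367 − 0.3031 = -0.9398 → -0.94
exp(−rT) = exp(−0.065·0.75) = 0.9524
C = 120·N(-0.64) − 160·0.9524·N(-0.94) = 120·0.2611 − 160·0.9524·0.1736 = 31.3320 − 26.4539 = 4.8781

4.88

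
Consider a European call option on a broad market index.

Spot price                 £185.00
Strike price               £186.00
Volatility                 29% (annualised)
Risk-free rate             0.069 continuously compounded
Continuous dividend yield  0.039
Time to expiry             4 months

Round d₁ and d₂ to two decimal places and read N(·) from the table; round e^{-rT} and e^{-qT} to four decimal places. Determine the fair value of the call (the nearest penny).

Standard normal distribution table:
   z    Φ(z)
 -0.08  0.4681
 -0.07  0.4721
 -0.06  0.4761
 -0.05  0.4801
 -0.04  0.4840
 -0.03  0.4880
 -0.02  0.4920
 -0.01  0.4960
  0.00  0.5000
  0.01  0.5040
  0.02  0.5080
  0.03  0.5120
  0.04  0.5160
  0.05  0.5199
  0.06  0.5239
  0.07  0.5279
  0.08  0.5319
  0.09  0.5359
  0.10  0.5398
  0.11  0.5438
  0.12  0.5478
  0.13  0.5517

£12.76

σ√T = 0.29·√0.3333 = 0.1674
d₁ = [ln(185/186) + (0.069 − 0.039 + ½·0.29²)·0.3333] / (σ√T) = (-0.0054 + 0.0240) / 0.1674 = 0.1112 which rounds to 0.11
d₂ = 0.1112 − 0.1674 = -0.0562 which rounds to -0.06
e^(−qT) = e^(−0.039·0.3333) = 0.9871;  e^(−rT) = e^(−0.069·0.3333) = 0.9773
C = 185·0.9871·N(0.11) − 186·0.9773·N(-0.06) = 185·0.9871·0.5438 − 186·0.9773·0.4761 = 99.3052 − 86.5444 = 12.7608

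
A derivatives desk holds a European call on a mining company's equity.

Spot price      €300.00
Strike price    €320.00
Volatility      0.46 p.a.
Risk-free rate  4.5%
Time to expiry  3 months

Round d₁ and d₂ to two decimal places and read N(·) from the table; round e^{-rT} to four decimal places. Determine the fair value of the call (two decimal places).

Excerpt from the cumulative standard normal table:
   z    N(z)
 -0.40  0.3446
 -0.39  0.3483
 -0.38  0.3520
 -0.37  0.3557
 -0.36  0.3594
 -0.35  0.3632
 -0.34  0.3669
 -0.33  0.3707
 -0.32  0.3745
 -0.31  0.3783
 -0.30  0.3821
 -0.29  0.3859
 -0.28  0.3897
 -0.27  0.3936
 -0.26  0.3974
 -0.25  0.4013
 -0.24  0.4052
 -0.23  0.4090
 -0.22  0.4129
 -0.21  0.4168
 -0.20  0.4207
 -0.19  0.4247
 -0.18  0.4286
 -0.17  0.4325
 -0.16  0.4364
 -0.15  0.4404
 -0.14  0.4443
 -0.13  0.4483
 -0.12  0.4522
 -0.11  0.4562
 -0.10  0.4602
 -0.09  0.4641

T = 0.25;  σ√T = 0.2300
d₁ = [ln(300/320) + (0.045 + ½·0.46²)·0.25] / (σ√T) = (-0.0645 + 0.0377) / 0.2300 = -0.1167 → -0.12
d₂ = -0.1167 − 0.2300 = -0.3467 → -0.35
exp(−rT) = exp(−0.045·0.25) = 0.9888
N(d₁) = N(-0.12) = 0.4522;  N(d₂) = N(-0.35) = 0.3632
C = 300·0.4522 − 320·0.9888·0.3632 = 135.6600 − 114.9223 = 20.7377

€20.74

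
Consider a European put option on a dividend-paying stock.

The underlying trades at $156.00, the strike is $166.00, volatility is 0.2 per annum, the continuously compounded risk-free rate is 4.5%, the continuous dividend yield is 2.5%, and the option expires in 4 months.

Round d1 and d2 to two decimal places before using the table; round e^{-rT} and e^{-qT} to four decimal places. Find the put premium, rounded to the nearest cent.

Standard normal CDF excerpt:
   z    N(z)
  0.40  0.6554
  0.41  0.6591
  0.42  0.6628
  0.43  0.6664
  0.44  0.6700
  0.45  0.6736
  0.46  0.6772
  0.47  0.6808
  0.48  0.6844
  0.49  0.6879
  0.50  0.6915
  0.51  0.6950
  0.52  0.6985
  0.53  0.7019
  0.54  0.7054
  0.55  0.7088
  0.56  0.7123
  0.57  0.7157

$12.81

σ√T = 0.2·√0.3333 = 0.1155
ln(S/K) + (r − q + σ²/2)T = ln(156/166) + (0.045 − 0.025 + 0.2²/2)·0.3333 = -0.0621 + 0.0133 = -0.0488
d₁ = -0.0488 / 0.1155 = -0.4226 which rounds to -0.42
d₂ = d₁ − σ√T = -0.4226 − 0.1155 = -0.5381 which rounds to -0.54
e^(−qT) = e^(−0.025·0.3333) = 0.9917;  e^(−rT) = e^(−0.045·0.3333) = 0.9851
P = 166·0.9851·N(0.54) − 156·0.9917·N(0.42) = 166·0.9851·0.7054 − 156·0.9917·0.6628 = 115.3517 − 102.5386 = 12.8131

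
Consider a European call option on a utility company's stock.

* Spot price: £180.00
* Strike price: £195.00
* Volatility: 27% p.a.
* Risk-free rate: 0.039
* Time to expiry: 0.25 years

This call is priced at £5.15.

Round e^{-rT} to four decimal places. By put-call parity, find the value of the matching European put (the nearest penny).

£18.26

exp(−rT) = exp(−0.039·0.25) = 0.9903
Put-call parity: C − P = S − K·e^(−rT) = 180 − 195·0.9903 = 180 − 193.1085 = -13.1085
P = C − (C − P) = 5.15 − (-13.1085) = 18.2585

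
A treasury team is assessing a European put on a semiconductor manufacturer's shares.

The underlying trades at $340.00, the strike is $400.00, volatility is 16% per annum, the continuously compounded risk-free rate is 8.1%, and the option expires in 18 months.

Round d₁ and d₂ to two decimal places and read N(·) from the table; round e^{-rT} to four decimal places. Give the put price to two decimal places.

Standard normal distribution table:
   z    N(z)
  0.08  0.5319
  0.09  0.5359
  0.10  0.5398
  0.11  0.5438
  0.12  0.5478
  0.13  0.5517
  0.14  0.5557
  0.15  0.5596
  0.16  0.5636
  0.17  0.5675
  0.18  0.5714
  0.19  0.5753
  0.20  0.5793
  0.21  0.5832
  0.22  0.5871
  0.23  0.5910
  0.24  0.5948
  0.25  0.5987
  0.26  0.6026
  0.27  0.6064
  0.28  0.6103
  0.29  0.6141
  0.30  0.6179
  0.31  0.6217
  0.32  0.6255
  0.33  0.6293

$35.34

σ√T = 0.16 × 1.2247 = 0.1960
d₁ = [ln(340/400) + (0.081 + 0.16²/2)·1.5] / 0.1960 = [-0.1625 + 0.1407] / 0.1960 = -0.1113 ≈ -0.11
d₂ = d₁ − σ√T = -0.1113 − 0.1960 = -0.3073 ≈ -0.31
exp(−rT) = exp(−0.081·1.5) = 0.8856
N(−d₂) = N(0.31) = 0.6217;  N(−d₁) = N(0.11) = 0.5438
P = 400·0.8856·0.6217 − 340·0.5438 = 220.2310 − 184.8920 = 35.3390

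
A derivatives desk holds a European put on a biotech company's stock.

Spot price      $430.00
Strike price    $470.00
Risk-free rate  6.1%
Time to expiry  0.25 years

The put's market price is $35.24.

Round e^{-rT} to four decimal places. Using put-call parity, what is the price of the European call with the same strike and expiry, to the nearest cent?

e^(−rT) = e^(−0.061·0.25) = 0.9849
Put-call parity: C − P = S − K·e^(−rT) = 430 − 470·0.9849 = 430 − 462.9030 = -32.9030
C = P + (C − P) = 35.24 + (-32.9030) = 2.3370

$2.34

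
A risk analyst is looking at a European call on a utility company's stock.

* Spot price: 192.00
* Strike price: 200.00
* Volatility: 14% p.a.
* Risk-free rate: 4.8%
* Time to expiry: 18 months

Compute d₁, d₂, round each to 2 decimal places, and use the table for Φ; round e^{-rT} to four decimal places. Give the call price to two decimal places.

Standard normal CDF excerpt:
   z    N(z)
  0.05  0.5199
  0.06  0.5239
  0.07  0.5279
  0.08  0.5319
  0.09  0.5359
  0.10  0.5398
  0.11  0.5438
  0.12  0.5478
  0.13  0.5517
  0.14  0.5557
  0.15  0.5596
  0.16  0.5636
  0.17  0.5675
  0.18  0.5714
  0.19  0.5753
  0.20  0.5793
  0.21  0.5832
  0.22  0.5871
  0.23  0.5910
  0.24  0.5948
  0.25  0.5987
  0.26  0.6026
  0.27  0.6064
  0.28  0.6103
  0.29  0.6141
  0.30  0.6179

15.97

σ√T = 0.14 × 1.2247 = 0.1715
d₁ = [ln(192/200) + (0.048 + 0.14²/2)·1.5] / 0.1715 = [-0.0408 + 0.0867] / 0.1715 = 0.2676 ≈ 0.27
d₂ = d₁ − σ√T = 0.2676 − 0.1715 = 0.0961 ≈ 0.10
e^(−rT) = e^(−0.048·1.5) = 0.9305
N(d₁) = N(0.27) = 0.6064;  N(d₂) = N(0.10) = 0.5398
C = 192·0.6064 − 200·0.9305·0.5398 = 116.4288 − 100.4568 = 15.9720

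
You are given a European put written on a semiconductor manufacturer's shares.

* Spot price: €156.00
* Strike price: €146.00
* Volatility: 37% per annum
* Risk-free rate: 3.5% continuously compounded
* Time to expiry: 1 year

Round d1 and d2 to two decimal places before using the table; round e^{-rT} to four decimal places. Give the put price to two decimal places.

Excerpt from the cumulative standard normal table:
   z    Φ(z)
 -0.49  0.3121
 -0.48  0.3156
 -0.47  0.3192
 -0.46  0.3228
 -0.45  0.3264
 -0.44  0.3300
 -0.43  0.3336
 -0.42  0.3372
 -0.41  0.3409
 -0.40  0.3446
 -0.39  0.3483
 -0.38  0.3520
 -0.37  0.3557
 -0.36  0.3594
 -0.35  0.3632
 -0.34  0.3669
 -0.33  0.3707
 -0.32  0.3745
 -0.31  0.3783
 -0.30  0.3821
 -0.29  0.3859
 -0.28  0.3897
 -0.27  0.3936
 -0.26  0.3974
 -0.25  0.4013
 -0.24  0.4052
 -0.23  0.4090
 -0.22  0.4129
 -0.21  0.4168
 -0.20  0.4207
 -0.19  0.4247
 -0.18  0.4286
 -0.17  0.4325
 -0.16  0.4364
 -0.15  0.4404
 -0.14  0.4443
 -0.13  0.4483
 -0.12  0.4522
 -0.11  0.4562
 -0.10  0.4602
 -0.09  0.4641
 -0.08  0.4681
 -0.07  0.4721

€15.07

σ√T = 0.37 × 1.0000 = 0.3700
d₁ = [ln(156/146) + (0.035 + ½·0.37²)·1] / (σ√T) = (0.0662 + 0.1035) / 0.3700 = 0.4586 which rounds to 0.46
d₂ = 0.4586 − 0.3700 = 0.0886 which rounds to 0.09
e^(−rT) = e^(−0.035·1) = 0.9656
N(−d₂) = N(-0.09) = 0.4641;  N(−d₁) = N(-0.46) = 0.3228
P = 146·0.9656·0.4641 − 156·0.3228 = 65.4277 − 50.3568 = 15.0709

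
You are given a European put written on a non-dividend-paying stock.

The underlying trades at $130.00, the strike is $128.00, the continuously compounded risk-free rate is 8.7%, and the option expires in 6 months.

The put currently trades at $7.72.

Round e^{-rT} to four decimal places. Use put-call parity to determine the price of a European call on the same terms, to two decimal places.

$15.17

e^(−rT) = e^(−0.087·0.5) = 0.9574
Put-call parity: C − P = S − K·e^(−rT) = 130 − 128·0.9574 = 130 − 122.5472 = 7.4528
C = P + (C − P) = 7.72 + (7.4528) = 15.1728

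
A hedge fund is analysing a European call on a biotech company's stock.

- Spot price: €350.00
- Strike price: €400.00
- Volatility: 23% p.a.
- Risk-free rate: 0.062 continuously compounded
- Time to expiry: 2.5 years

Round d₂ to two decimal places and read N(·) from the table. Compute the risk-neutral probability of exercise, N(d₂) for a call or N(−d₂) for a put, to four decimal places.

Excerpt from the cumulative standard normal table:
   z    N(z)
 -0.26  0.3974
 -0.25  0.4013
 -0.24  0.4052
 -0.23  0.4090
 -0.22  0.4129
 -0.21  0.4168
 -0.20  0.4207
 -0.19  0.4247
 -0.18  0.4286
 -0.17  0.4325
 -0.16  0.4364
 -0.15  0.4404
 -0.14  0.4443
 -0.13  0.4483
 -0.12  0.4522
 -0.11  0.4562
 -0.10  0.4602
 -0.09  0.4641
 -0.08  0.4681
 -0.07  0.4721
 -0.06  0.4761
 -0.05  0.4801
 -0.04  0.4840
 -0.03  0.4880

0.4522

T = 2.5;  σ√T = 0.3637
d₁ = [ln(350/400) + (0.062 + 0.23²/2)·2.5] / 0.3637 = [-0.1335 + 0.2211] / 0.3637 = 0.2409 which rounds to 0.24
d₂ = d₁ − σ√T = 0.2409 − 0.3637 = -0.1228 which rounds to -0.12
Risk-neutral Pr[S_T > K] = N(d₂) = N(-0.12) = 0.4522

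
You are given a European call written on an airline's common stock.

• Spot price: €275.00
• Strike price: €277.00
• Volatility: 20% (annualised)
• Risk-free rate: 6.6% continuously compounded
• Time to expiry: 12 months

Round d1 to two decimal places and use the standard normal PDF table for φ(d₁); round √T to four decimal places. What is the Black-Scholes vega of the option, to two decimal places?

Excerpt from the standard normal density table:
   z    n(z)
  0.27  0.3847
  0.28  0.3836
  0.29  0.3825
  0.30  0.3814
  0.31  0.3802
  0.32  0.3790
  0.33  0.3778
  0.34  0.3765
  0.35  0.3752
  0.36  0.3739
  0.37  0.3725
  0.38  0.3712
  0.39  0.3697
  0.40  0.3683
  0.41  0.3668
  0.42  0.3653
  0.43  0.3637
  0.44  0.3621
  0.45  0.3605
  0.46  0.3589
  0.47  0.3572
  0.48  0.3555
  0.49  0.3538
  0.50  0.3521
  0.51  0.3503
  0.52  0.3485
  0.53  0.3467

T = 1;  σ√T = 0.2000
d₁ = [ln(275/277) + (0.066 + ½·0.2²)·1] / (σ√T) = (-0.0072 + 0.0860) / 0.2000 = 0.3938 → 0.39
√T = √1 = 1.0000
φ(d₁) = φ(0.39) = 0.3697
vega = S·φ(d₁)·√T = 275·0.3697·1.0000 = 101.6675
(Call and put vega coincide under Black-Scholes.)

101.67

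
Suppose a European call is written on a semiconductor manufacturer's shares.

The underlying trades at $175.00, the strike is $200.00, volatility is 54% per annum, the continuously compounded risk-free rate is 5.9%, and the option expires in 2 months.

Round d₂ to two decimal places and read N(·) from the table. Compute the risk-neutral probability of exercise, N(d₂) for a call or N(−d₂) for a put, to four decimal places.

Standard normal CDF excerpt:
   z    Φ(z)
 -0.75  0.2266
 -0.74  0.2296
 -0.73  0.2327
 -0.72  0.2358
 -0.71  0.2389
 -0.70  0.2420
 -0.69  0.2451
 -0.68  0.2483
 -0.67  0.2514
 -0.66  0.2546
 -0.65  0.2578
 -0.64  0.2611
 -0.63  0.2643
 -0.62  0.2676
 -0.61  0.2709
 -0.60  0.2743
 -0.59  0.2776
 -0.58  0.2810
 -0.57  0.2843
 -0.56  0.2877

σ√T = 0.54·√0.1667 = 0.2205
d₁ = [ln(175/200) + (0.059 + 0.54²/2)·0.1667] / 0.2205 = [-0.1335 + 0.0341] / 0.2205 = -0.4509 ≈ -0.45
d₂ = d₁ − σ√T = -0.4509 − 0.2205 = -0.6713 ≈ -0.67
Risk-neutral Pr[S_T > K] = N(d₂) = N(-0.67) = 0.2514

0.2514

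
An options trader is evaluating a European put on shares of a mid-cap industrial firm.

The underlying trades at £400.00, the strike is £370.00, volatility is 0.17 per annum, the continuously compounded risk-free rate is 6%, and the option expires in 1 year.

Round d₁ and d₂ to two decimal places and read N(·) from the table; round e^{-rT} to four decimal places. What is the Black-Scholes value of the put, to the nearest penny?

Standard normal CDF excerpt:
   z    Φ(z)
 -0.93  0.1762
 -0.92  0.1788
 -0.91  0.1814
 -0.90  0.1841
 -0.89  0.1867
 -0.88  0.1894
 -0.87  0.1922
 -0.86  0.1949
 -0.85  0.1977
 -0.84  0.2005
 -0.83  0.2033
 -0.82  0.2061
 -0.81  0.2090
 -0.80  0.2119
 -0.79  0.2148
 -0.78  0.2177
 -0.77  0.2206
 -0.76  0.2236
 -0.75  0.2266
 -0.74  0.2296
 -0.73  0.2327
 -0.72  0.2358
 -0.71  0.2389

£7.45

σ√T = 0.17·√1 = 0.1700
d₁ = [ln(400/370) + (0.06 + 0.17²/2)·1] / 0.1700 = [0.0780 + 0.0745] / 0.1700 = 0.8965 → 0.90
d₂ = d₁ − σ√T = 0.8965 − 0.1700 = 0.7265 → 0.73
e^(−rT) = e^(−0.06·1) = 0.9418
N(−d₂) = N(-0.73) = 0.2327;  N(−d₁) = N(-0.90) = 0.1841
P = 370·0.9418·0.2327 − 400·0.1841 = 81.0880 − 73.6400 = 7.4480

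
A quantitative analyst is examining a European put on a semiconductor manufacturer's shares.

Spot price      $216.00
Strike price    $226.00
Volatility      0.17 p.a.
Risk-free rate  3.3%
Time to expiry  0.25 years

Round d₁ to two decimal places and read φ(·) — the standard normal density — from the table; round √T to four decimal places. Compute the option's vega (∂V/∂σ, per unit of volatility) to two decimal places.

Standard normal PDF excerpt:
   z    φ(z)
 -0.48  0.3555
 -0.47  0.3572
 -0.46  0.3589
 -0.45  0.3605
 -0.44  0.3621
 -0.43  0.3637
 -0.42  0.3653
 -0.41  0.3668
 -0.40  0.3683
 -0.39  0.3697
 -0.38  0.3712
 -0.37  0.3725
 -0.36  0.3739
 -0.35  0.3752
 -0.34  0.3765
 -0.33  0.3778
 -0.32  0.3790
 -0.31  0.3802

σ√T = 0.17 × 0.5000 = 0.0850
ln(S/K) + (r + σ²/2)T = ln(216/226) + (0.033 + 0.17²/2)·0.25 = -0.0453 + 0.0119 = -0.0334
d₁ = -0.0334 / 0.0850 = -0.3929 which rounds to -0.39
√T = √0.25 = 0.5000
φ(d₁) = φ(-0.39) = 0.3697
vega = S·φ(d₁)·√T = 216·0.3697·0.5000 = 39.9276

39.93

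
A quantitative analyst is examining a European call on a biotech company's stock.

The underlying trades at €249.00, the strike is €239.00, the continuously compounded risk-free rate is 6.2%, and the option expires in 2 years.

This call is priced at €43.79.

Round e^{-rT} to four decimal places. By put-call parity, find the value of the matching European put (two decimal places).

e^(−rT) = e^(−0.062·2) = 0.8834
Put-call parity: C − P = S − K·e^(−rT) = 249 − 239·0.8834 = 249 − 211.1326 = 37.8674
P = C − (C − P) = 43.79 − (37.8674) = 5.9226

€5.92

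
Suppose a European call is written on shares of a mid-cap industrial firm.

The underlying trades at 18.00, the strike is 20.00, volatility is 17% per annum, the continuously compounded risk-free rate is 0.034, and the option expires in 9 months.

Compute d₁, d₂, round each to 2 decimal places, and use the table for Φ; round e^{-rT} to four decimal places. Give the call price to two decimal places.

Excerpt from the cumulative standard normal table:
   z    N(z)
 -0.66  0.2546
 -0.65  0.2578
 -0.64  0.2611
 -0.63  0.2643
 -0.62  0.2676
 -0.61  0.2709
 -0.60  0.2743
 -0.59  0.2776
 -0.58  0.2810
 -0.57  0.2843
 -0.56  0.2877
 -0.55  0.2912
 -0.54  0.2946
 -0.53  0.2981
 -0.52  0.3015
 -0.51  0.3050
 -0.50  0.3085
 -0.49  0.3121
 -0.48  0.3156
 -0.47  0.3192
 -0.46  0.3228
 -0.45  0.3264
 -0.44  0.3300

0.53

σ√T = 0.17·√0.75 = 0.1472
ln(S/K) + (r + σ²/2)T = ln(18/20) + (0.034 + 0.17²/2)·0.75 = -0.1054 + 0.0363 = -0.0690
d₁ = -0.0690 / 0.1472 = -0.4688 → -0.47
d₂ = d₁ − σ√T = -0.4688 − 0.1472 = -0.6161 → -0.62
exp(−rT) = exp(−0.034·0.75) = 0.9748
N(d₁) = N(-0.47) = 0.3192;  N(d₂) = N(-0.62) = 0.2676
C = 18·0.3192 − 20·0.9748·0.2676 = 5.7456 − 5.2171 = 0.5285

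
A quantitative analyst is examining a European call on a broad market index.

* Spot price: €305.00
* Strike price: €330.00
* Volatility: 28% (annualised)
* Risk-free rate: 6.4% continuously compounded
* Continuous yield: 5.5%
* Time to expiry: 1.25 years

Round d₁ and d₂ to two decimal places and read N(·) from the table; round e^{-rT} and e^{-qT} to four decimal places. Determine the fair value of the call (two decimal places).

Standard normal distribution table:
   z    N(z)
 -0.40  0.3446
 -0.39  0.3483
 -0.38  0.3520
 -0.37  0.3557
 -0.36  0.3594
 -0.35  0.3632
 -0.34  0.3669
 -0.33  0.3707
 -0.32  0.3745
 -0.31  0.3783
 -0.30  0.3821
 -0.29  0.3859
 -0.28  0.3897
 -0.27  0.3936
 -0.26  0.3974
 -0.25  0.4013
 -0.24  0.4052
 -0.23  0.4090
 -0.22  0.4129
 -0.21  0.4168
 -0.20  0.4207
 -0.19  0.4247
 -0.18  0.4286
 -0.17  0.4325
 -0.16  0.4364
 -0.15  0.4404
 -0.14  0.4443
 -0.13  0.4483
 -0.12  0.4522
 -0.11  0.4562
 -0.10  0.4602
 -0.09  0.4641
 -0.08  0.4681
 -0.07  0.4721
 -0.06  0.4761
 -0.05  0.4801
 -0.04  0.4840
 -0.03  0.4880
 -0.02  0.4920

€27.21

σ√T = 0.28 × 1.1180 = 0.3130
d₁ = [ln(305/330) + (0.064 − 0.055 + 0.28²/2)·1.25] / 0.3130 = [-0.0788 + 0.0603] / 0.3130 = -0.0592 which rounds to -0.06
d₂ = d₁ − σ√T = -0.0592 − 0.3130 = -0.3722 which rounds to -0.37
exp(−qT) = exp(−0.055·1.25) = 0.9336;  exp(−rT) = exp(−0.064·1.25) = 0.9231
N(d₁) = N(-0.06) = 0.4761;  N(d₂) = N(-0.37) = 0.3557
C = 305·0.9336·0.4761 − 330·0.9231·0.3557 = 135.5685 − 108.3544 = 27.2141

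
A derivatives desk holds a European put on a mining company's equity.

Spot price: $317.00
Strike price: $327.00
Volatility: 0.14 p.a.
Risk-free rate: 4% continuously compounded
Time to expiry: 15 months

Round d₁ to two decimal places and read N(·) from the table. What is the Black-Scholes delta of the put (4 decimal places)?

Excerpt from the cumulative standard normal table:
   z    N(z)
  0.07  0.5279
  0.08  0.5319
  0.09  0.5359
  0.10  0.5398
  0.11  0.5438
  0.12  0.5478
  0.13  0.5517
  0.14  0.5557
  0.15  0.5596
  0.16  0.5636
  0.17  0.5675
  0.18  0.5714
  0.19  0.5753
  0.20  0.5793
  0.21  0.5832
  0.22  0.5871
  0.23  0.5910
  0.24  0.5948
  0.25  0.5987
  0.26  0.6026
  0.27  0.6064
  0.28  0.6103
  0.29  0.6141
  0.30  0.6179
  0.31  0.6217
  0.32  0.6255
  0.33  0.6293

-0.4207

σ√T = 0.14·√1.25 = 0.1565
d₁ = [ln(317/327) + (0.04 + 0.14²/2)·1.25] / 0.1565 = [-0.0311 + 0.0623] / 0.1565 = 0.1993 ⇒ 0.20
N(d₁) = N(0.20) = 0.5793
Δ_put = N(d₁) − 1 = 0.5793 − 1 = -0.4207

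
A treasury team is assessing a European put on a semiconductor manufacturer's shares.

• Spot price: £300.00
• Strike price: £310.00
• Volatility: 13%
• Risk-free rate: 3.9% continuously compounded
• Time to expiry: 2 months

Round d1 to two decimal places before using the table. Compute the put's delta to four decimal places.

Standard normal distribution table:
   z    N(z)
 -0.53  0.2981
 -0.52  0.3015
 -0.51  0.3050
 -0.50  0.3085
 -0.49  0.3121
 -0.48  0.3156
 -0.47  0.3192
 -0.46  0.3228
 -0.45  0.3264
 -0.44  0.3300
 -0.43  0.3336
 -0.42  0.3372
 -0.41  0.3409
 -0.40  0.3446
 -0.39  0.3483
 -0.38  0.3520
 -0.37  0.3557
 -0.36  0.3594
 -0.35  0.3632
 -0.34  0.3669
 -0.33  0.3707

T = 0.1667;  σ√T = 0.0531
ln(S/K) + (r + σ²/2)T = ln(300/310) + (0.039 + 0.13²/2)·0.1667 = -0.0328 + 0.0079 = -0.0249
d₁ = -0.0249 / 0.0531 = -0.4688 which rounds to -0.47
N(d₁) = N(-0.47) = 0.3192
Δ_put = N(d₁) − 1 = 0.3192 − 1 = -0.6808

-0.6808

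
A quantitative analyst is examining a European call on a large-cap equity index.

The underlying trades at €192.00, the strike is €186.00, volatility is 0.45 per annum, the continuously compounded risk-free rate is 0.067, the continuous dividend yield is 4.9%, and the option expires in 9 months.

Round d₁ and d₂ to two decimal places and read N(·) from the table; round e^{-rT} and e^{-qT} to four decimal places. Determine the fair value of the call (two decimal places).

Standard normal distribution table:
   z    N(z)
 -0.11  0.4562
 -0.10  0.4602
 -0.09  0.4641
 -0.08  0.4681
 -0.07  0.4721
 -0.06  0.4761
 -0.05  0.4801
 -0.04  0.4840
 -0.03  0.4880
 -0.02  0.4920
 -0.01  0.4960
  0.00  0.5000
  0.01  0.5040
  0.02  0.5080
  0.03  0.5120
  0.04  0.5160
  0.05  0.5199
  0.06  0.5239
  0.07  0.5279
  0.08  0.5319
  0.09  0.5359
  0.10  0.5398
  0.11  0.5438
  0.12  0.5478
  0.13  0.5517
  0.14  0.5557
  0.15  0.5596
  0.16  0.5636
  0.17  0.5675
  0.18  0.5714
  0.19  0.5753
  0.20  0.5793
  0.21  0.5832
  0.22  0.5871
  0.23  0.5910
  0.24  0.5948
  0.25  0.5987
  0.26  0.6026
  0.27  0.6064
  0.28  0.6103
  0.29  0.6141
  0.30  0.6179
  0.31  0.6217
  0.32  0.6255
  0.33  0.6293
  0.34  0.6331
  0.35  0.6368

σ√T = 0.45·√0.75 = 0.3897
d₁ = [ln(192/186) + (0.067 − 0.049 + ½·0.45²)·0.75] / (σ√T) = (0.0317 + 0.0894) / 0.3897 = 0.3110 which rounds to 0.31
d₂ = 0.3110 − 0.3897 = -0.0787 which rounds to -0.08
exp(−qT) = exp(−0.049·0.75) = 0.9639;  exp(−rT) = exp(−0.067·0.75) = 0.9510
N(d₁) = N(0.31) = 0.6217;  N(d₂) = N(-0.08) = 0.4681
C = 192·0.9639·0.6217 − 186·0.9510·0.4681 = 115.0573 − 82.8003 = 32.2569

€32.26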